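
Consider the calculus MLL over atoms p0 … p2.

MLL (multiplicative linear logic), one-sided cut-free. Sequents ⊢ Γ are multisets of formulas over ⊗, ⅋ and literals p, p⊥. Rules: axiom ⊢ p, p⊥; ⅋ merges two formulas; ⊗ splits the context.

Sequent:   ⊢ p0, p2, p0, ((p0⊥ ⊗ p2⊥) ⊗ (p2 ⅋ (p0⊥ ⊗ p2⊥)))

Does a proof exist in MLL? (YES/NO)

Derivation trace:
[⊗]  ⊢ p0, p2, p0, ((p0⊥ ⊗ p2⊥) ⊗ (p2 ⅋ (p0⊥ ⊗ p2⊥)))
  [⊗]  ⊢ p0, p2, (p0⊥ ⊗ p2⊥)
    [Ax]  ⊢ p0, p0⊥
    [Ax]  ⊢ p2, p2⊥
  [⅋]  ⊢ p0, (p2 ⅋ (p0⊥ ⊗ p2⊥))
    [⊗]  ⊢ p0, p2, (p0⊥ ⊗ p2⊥)
      [Ax]  ⊢ p0, p0⊥
      [Ax]  ⊢ p2, p2⊥

Result: YES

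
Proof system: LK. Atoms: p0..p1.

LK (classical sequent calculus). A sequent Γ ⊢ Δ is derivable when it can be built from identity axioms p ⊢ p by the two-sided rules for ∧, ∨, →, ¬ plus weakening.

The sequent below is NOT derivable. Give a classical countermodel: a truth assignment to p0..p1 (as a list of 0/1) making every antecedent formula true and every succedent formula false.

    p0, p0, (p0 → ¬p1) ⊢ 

Search for a countermodel by truth-table:
  v=00: Γ:[p0=F, p0=F, (p0 → ¬p1)=T] Δ:[] refutes=False
  v=01: Γ:[p0=F, p0=F, (p0 → ¬p1)=T] Δ:[] refutes=False
  v=10: Γ:[p0=T, p0=T, (p0 → ¬p1)=T] Δ:[] refutes=True  ← countermodel

Result: [1, 0]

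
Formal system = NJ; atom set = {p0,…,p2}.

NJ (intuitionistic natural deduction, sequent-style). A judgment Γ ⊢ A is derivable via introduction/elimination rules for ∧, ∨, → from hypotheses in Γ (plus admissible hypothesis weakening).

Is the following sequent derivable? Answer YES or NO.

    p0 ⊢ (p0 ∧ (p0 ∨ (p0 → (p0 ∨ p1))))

Derivation trace:
[∧I] p0 ⊢ (p0 ∧ (p0 ∨ (p0 → (p0 ∨ p1))))
  [Ax] p0 ⊢ p0
  [∨I₂]  ⊢ (p0 ∨ (p0 → (p0 ∨ p1)))
    [→I]  ⊢ (p0 → (p0 ∨ p1))
      [∨I₁] p0 ⊢ (p0 ∨ p1)
        [Ax] p0 ⊢ p0

Result: YES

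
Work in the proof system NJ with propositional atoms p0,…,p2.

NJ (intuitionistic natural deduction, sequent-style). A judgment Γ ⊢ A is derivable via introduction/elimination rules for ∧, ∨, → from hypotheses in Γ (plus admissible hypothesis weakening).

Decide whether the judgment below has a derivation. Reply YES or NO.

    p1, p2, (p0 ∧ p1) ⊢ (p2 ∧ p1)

Proof tree:
[∧I] p1, p2, (p0 ∧ p1) ⊢ (p2 ∧ p1)
  [Wk] p2, (p0 ∧ p1) ⊢ p2
    [Ax] p2 ⊢ p2
  [Ax] p1 ⊢ p1

Result: YES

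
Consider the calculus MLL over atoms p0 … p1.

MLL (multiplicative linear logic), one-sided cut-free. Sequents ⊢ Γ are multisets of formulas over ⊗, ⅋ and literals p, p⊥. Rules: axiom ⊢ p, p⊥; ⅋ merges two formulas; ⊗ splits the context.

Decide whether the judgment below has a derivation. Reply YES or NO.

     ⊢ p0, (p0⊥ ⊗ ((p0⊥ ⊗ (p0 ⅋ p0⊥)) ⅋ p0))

Derivation trace:
[⊗]  ⊢ p0, (p0⊥ ⊗ ((p0⊥ ⊗ (p0 ⅋ p0⊥)) ⅋ p0))
  [Ax]  ⊢ p0, p0⊥
  [⅋]  ⊢ ((p0⊥ ⊗ (p0 ⅋ p0⊥)) ⅋ p0)
    [⊗]  ⊢ p0, (p0⊥ ⊗ (p0 ⅋ p0⊥))
      [Ax]  ⊢ p0, p0⊥
      [⅋]  ⊢ (p0 ⅋ p0⊥)
        [Ax]  ⊢ p0, p0⊥

Result: YES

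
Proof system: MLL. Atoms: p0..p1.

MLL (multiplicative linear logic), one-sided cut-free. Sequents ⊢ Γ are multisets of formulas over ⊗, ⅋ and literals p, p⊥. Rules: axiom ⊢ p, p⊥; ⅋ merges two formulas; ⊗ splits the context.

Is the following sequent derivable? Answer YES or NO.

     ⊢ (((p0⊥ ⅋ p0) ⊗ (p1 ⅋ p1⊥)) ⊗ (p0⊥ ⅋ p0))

Derivation trace:
[⊗]  ⊢ (((p0⊥ ⅋ p0) ⊗ (p1 ⅋ p1⊥)) ⊗ (p0⊥ ⅋ p0))
  [⊗]  ⊢ ((p0⊥ ⅋ p0) ⊗ (p1 ⅋ p1⊥))
    [⅋]  ⊢ (p0⊥ ⅋ p0)
      [Ax]  ⊢ p0, p0⊥
    [⅋]  ⊢ (p1 ⅋ p1⊥)
      [Ax]  ⊢ p1, p1⊥
  [⅋]  ⊢ (p0⊥ ⅋ p0)
    [Ax]  ⊢ p0, p0⊥

Result: YES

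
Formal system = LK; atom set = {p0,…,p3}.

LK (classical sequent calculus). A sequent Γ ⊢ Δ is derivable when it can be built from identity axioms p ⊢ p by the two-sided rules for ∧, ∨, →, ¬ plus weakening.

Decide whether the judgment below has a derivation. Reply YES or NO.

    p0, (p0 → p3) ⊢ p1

Truth-table refutation:
  v=0000: Γ:[p0=F, (p0 → p3)=T] Δ:[p1=F] refutes=False
  v=0001: Γ:[p0=F, (p0 → p3)=T] Δ:[p1=F] refutes=False
  v=0010: Γ:[p0=F, (p0 → p3)=T] Δ:[p1=F] refutes=False
  v=0011: Γ:[p0=F, (p0 → p3)=T] Δ:[p1=F] refutes=False
  v=0100: Γ:[p0=F, (p0 → p3)=T] Δ:[p1=T] refutes=False
  v=0101: Γ:[p0=F, (p0 → p3)=T] Δ:[p1=T] refutes=False
  v=0110: Γ:[p0=F, (p0 → p3)=T] Δ:[p1=T] refutes=False
  v=0111: Γ:[p0=F, (p0 → p3)=T] Δ:[p1=T] refutes=False
  v=1000: Γ:[p0=T, (p0 → p3)=F] Δ:[p1=F] refutes=False
  v=1001: Γ:[p0=T, (p0 → p3)=T] Δ:[p1=F] refutes=True  ← countermodel

Result: NO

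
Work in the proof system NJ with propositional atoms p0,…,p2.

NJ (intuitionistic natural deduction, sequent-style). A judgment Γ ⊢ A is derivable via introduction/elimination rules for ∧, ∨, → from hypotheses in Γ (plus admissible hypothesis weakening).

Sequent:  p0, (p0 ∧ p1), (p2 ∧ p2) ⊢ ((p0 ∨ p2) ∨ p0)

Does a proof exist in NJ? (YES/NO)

Proof tree:
[Wk] p0, (p0 ∧ p1), (p2 ∧ p2) ⊢ ((p0 ∨ p2) ∨ p0)
  [Wk] p0, (p0 ∧ p1) ⊢ ((p0 ∨ p2) ∨ p0)
    [∨I₁] p0 ⊢ ((p0 ∨ p2) ∨ p0)
      [∨I₁] p0 ⊢ (p0 ∨ p2)
        [Ax] p0 ⊢ p0

Result: YES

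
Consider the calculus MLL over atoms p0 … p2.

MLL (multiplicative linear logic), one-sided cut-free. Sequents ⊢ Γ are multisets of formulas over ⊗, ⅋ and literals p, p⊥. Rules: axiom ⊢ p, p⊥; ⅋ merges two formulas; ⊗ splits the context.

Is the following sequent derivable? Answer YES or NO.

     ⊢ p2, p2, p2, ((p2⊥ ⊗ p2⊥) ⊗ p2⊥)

Derivation (root first):
[⊗]  ⊢ p2, p2, p2, ((p2⊥ ⊗ p2⊥) ⊗ p2⊥)
  [⊗]  ⊢ p2, p2, (p2⊥ ⊗ p2⊥)
    [Ax]  ⊢ p2, p2⊥
    [Ax]  ⊢ p2, p2⊥
  [Ax]  ⊢ p2, p2⊥

Result: YES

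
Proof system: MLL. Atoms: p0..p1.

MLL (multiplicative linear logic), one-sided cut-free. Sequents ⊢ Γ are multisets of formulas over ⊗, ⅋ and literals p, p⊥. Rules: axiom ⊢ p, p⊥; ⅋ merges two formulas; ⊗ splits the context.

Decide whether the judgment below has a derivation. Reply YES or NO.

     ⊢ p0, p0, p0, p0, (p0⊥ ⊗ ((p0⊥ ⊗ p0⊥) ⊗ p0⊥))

Derivation trace:
[⊗]  ⊢ p0, p0, p0, p0, (p0⊥ ⊗ ((p0⊥ ⊗ p0⊥) ⊗ p0⊥))
  [Ax]  ⊢ p0, p0⊥
  [⊗]  ⊢ p0, p0, p0, ((p0⊥ ⊗ p0⊥) ⊗ p0⊥)
    [⊗]  ⊢ p0, p0, (p0⊥ ⊗ p0⊥)
      [Ax]  ⊢ p0, p0⊥
      [Ax]  ⊢ p0, p0⊥
    [Ax]  ⊢ p0, p0⊥

Result: YES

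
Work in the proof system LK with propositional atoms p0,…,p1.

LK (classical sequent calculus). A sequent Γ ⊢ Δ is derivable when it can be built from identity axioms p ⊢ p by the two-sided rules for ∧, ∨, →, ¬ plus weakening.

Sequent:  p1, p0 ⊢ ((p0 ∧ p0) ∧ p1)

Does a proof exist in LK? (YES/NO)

Proof tree:
[∧R] p1, p0 ⊢ ((p0 ∧ p0) ∧ p1)
  [∧R] p0 ⊢ (p0 ∧ p0)
    [Ax] p0 ⊢ p0
    [Ax] p0 ⊢ p0
  [Ax] p1 ⊢ p1

Result: YES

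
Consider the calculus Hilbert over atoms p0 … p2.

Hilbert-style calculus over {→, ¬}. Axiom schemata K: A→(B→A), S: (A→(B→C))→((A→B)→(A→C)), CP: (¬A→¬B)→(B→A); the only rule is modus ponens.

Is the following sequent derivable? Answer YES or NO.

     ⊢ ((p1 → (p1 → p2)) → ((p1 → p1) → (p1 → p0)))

Search for a countermodel by truth-table:
  v=000: Γ:[] Δ:[((p1 → (p1 → p2)) → ((p1 → p1) → (p1 → p0)))=T] refutes=False
  v=001: Γ:[] Δ:[((p1 → (p1 → p2)) → ((p1 → p1) → (p1 → p0)))=T] refutes=False
  v=010: Γ:[] Δ:[((p1 → (p1 → p2)) → ((p1 → p1) → (p1 → p0)))=T] refutes=False
  v=011: Γ:[] Δ:[((p1 → (p1 → p2)) → ((p1 → p1) → (p1 → p0)))=F] refutes=True  ← countermodel

Result: NO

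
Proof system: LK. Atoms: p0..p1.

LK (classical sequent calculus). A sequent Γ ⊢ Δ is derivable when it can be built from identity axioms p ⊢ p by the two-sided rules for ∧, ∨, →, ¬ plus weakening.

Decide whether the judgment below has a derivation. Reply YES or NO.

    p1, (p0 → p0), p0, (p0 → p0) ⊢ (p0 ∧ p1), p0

Derivation trace:
[→L] p1, (p0 → p0), p0, (p0 → p0) ⊢ (p0 ∧ p1), p0
  [→L] p1, p0, (p0 → p0) ⊢ (p0 ∧ p1), p0
    [WR] p0 ⊢ p0, p0
      [Ax] p0 ⊢ p0
    [∧R] p1, p0 ⊢ (p0 ∧ p1)
      [Ax] p0 ⊢ p0
      [Ax] p1 ⊢ p1
  [WR] p1, p0 ⊢ (p0 ∧ p1), p0
    [∧R] p1, p0 ⊢ (p0 ∧ p1)
      [Ax] p0 ⊢ p0
      [Ax] p1 ⊢ p1

Result: YES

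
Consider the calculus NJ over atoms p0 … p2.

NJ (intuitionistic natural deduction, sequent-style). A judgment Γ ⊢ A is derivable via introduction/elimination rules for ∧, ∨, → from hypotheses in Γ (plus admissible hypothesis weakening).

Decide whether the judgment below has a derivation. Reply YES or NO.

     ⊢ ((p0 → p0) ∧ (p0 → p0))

Derivation (root first):
[∧I]  ⊢ ((p0 → p0) ∧ (p0 → p0))
  [→I]  ⊢ (p0 → p0)
    [Ax] p0 ⊢ p0
  [→I]  ⊢ (p0 → p0)
    [Ax] p0 ⊢ p0

Result: YES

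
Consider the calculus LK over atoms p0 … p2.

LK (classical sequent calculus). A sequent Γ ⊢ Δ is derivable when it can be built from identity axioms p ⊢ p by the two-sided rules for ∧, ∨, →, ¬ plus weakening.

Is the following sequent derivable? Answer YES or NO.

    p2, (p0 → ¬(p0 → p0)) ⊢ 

Enumerate valuations to refute Γ ⊢ Δ:
  v=000: Γ:[p2=F, (p0 → ¬(p0 → p0))=T] Δ:[] refutes=False
  v=001: Γ:[p2=T, (p0 → ¬(p0 → p0))=T] Δ:[] refutes=True  ← countermodel

Result: NO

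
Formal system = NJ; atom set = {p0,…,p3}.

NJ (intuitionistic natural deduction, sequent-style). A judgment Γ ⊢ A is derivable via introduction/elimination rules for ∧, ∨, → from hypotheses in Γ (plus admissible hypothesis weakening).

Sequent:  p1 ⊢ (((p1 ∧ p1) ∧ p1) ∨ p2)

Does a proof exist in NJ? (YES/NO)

Derivation trace:
[∨I₁] p1 ⊢ (((p1 ∧ p1) ∧ p1) ∨ p2)
  [∧I] p1 ⊢ ((p1 ∧ p1) ∧ p1)
    [∧I] p1 ⊢ (p1 ∧ p1)
      [Ax] p1 ⊢ p1
      [Ax] p1 ⊢ p1
    [Ax] p1 ⊢ p1

Result: YES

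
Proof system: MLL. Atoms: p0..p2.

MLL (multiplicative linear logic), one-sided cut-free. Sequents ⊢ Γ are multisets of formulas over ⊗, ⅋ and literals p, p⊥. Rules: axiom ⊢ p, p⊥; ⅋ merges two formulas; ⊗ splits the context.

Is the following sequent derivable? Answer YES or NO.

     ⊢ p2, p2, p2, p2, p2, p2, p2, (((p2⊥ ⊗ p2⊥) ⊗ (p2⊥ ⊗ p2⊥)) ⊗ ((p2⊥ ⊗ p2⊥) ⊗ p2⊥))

Derivation (root first):
[⊗]  ⊢ p2, p2, p2, p2, p2, p2, p2, (((p2⊥ ⊗ p2⊥) ⊗ (p2⊥ ⊗ p2⊥)) ⊗ ((p2⊥ ⊗ p2⊥) ⊗ p2⊥))
  [⊗]  ⊢ p2, p2, p2, p2, ((p2⊥ ⊗ p2⊥) ⊗ (p2⊥ ⊗ p2⊥))
    [⊗]  ⊢ p2, p2, (p2⊥ ⊗ p2⊥)
      [Ax]  ⊢ p2, p2⊥
      [Ax]  ⊢ p2, p2⊥
    [⊗]  ⊢ p2, p2, (p2⊥ ⊗ p2⊥)
      [Ax]  ⊢ p2, p2⊥
      [Ax]  ⊢ p2, p2⊥
  [⊗]  ⊢ p2, p2, p2, ((p2⊥ ⊗ p2⊥) ⊗ p2⊥)
    [⊗]  ⊢ p2, p2, (p2⊥ ⊗ p2⊥)
      [Ax]  ⊢ p2, p2⊥
      [Ax]  ⊢ p2, p2⊥
    [Ax]  ⊢ p2, p2⊥

Result: YES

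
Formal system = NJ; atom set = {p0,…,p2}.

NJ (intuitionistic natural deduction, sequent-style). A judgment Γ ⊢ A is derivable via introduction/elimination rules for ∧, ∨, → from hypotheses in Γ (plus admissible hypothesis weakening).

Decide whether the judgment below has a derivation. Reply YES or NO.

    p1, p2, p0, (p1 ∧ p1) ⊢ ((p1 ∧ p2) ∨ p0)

Proof tree:
[Wk] p1, p2, p0, (p1 ∧ p1) ⊢ ((p1 ∧ p2) ∨ p0)
  [∨I₁] p1, p2, p0 ⊢ ((p1 ∧ p2) ∨ p0)
    [∧I] p1, p2, p0 ⊢ (p1 ∧ p2)
      [Wk] p1, p0 ⊢ p1
        [Ax] p1 ⊢ p1
      [Ax] p2 ⊢ p2

Result: YES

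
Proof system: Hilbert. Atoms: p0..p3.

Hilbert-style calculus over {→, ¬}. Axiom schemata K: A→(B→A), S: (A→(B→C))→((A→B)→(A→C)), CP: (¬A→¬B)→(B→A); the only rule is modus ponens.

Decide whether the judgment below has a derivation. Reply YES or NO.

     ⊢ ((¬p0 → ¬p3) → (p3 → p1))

Truth-table refutation:
  v=0000: Γ:[] Δ:[((¬p0 → ¬p3) → (p3 → p1))=T] refutes=False
  v=0001: Γ:[] Δ:[((¬p0 → ¬p3) → (p3 → p1))=T] refutes=False
  v=0010: Γ:[] Δ:[((¬p0 → ¬p3) → (p3 → p1))=T] refutes=False
  v=0011: Γ:[] Δ:[((¬p0 → ¬p3) → (p3 → p1))=T] refutes=False
  v=0100: Γ:[] Δ:[((¬p0 → ¬p3) → (p3 → p1))=T] refutes=False
  v=0101: Γ:[] Δ:[((¬p0 → ¬p3) → (p3 → p1))=T] refutes=False
  v=0110: Γ:[] Δ:[((¬p0 → ¬p3) → (p3 → p1))=T] refutes=False
  v=0111: Γ:[] Δ:[((¬p0 → ¬p3) → (p3 → p1))=T] refutes=False
  v=1000: Γ:[] Δ:[((¬p0 → ¬p3) → (p3 → p1))=T] refutes=False
  v=1001: Γ:[] Δ:[((¬p0 → ¬p3) → (p3 → p1))=F] refutes=True  ← countermodel

Result: NO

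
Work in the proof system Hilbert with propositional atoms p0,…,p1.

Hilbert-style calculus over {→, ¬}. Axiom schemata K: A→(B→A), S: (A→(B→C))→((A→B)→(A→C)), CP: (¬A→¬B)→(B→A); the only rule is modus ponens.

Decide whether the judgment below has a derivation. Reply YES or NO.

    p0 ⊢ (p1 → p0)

Derivation (root first):
[MP] p0 ⊢ (p1 → p0)
  [K]  ⊢ (p0 → (p1 → p0))
  [MP] p0 ⊢ p0
    [MP] p0 ⊢ (p0 → p0)
      [K]  ⊢ (p0 → (p0 → p0))
      [Hyp] p0 ⊢ p0
    [Hyp] p0 ⊢ p0

Result: YES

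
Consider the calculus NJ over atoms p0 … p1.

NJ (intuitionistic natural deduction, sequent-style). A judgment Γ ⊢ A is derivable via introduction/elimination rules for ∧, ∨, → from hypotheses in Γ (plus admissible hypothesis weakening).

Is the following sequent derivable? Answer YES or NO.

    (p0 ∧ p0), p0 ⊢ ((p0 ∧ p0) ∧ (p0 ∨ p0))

Derivation trace:
[∧I] (p0 ∧ p0), p0 ⊢ ((p0 ∧ p0) ∧ (p0 ∨ p0))
  [∧I] p0 ⊢ (p0 ∧ p0)
    [Ax] p0 ⊢ p0
    [Ax] p0 ⊢ p0
  [∨I₂] p0, (p0 ∧ p0) ⊢ (p0 ∨ p0)
    [Wk] p0, (p0 ∧ p0) ⊢ p0
      [Ax] p0 ⊢ p0

Result: YES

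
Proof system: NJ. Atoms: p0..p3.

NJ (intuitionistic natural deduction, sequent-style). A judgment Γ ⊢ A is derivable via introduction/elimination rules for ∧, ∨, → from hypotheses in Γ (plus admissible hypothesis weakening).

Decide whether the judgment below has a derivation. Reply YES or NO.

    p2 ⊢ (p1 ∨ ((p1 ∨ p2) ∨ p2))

Derivation trace:
[∨I₂] p2 ⊢ (p1 ∨ ((p1 ∨ p2) ∨ p2))
  [∨I₁] p2 ⊢ ((p1 ∨ p2) ∨ p2)
    [∨I₂] p2 ⊢ (p1 ∨ p2)
      [Ax] p2 ⊢ p2

Result: YES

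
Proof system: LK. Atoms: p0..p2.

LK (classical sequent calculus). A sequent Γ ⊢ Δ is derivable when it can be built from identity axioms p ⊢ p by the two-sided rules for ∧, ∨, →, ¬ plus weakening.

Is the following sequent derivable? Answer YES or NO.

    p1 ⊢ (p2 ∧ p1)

Search for a countermodel by truth-table:
  v=000: Γ:[p1=F] Δ:[(p2 ∧ p1)=F] refutes=False
  v=001: Γ:[p1=F] Δ:[(p2 ∧ p1)=F] refutes=False
  v=010: Γ:[p1=T] Δ:[(p2 ∧ p1)=F] refutes=True  ← countermodel

Result: NO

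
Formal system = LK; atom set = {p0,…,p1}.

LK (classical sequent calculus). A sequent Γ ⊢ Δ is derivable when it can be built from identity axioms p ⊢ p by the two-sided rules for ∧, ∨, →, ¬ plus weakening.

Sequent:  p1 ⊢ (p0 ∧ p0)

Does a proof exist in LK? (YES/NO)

Search for a countermodel by truth-table:
  v=00: Γ:[p1=F] Δ:[(p0 ∧ p0)=F] refutes=False
  v=01: Γ:[p1=T] Δ:[(p0 ∧ p0)=F] refutes=True  ← countermodel

Result: NO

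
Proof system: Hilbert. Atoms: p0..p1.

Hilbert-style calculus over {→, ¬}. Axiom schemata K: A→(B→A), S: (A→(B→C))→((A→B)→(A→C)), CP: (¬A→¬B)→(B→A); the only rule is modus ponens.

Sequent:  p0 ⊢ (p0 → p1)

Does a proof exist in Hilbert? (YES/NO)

Enumerate valuations to refute Γ ⊢ Δ:
  v=00: Γ:[p0=F] Δ:[(p0 → p1)=T] refutes=False
  v=01: Γ:[p0=F] Δ:[(p0 → p1)=T] refutes=False
  v=10: Γ:[p0=T] Δ:[(p0 → p1)=F] refutes=True  ← countermodel

Result: NO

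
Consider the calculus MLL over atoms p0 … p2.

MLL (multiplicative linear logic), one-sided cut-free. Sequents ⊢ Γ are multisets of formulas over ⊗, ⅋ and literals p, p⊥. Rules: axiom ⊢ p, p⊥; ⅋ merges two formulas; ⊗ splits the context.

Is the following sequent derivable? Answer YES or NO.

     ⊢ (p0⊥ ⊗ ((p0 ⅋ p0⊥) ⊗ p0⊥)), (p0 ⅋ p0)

Derivation (root first):
[⅋]  ⊢ (p0⊥ ⊗ ((p0 ⅋ p0⊥) ⊗ p0⊥)), (p0 ⅋ p0)
  [⊗]  ⊢ p0, p0, (p0⊥ ⊗ ((p0 ⅋ p0⊥) ⊗ p0⊥))
    [Ax]  ⊢ p0, p0⊥
    [⊗]  ⊢ p0, ((p0 ⅋ p0⊥) ⊗ p0⊥)
      [⅋]  ⊢ (p0 ⅋ p0⊥)
        [Ax]  ⊢ p0, p0⊥
      [Ax]  ⊢ p0, p0⊥

Result: YES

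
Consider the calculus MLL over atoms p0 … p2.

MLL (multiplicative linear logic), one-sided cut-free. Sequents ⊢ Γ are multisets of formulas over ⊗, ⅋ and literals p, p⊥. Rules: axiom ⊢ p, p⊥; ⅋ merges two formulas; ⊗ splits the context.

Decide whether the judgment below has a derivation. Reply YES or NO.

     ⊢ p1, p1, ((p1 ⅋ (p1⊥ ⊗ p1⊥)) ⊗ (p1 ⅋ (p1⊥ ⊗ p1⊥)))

Derivation trace:
[⊗]  ⊢ p1, p1, ((p1 ⅋ (p1⊥ ⊗ p1⊥)) ⊗ (p1 ⅋ (p1⊥ ⊗ p1⊥)))
  [⅋]  ⊢ p1, (p1 ⅋ (p1⊥ ⊗ p1⊥))
    [⊗]  ⊢ p1, p1, (p1⊥ ⊗ p1⊥)
      [Ax]  ⊢ p1, p1⊥
      [Ax]  ⊢ p1, p1⊥
  [⅋]  ⊢ p1, (p1 ⅋ (p1⊥ ⊗ p1⊥))
    [⊗]  ⊢ p1, p1, (p1⊥ ⊗ p1⊥)
      [Ax]  ⊢ p1, p1⊥
      [Ax]  ⊢ p1, p1⊥

Result: YES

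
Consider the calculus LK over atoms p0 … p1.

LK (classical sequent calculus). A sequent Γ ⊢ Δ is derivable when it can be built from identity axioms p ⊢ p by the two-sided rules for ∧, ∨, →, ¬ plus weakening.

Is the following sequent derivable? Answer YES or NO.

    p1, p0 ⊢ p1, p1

Derivation (root first):
[WL] p1, p0 ⊢ p1, p1
  [WR] p1 ⊢ p1, p1
    [Ax] p1 ⊢ p1

Result: YES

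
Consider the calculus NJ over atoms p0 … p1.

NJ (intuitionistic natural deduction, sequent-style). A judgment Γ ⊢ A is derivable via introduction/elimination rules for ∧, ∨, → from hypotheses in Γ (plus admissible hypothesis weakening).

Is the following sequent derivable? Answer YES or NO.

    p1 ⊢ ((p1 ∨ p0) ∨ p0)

Derivation trace:
[∨I₁] p1 ⊢ ((p1 ∨ p0) ∨ p0)
  [∨I₁] p1 ⊢ (p1 ∨ p0)
    [Ax] p1 ⊢ p1

Result: YES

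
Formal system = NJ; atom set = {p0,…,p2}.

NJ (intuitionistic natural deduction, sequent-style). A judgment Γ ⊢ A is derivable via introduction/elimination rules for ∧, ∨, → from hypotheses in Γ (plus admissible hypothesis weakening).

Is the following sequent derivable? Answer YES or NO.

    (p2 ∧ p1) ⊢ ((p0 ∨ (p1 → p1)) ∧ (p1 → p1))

Derivation (root first):
[Wk] (p2 ∧ p1) ⊢ ((p0 ∨ (p1 → p1)) ∧ (p1 → p1))
  [∧I]  ⊢ ((p0 ∨ (p1 → p1)) ∧ (p1 → p1))
    [∨I₂]  ⊢ (p0 ∨ (p1 → p1))
      [→I]  ⊢ (p1 → p1)
        [Ax] p1 ⊢ p1
    [→I]  ⊢ (p1 → p1)
      [Ax] p1 ⊢ p1

Result: YES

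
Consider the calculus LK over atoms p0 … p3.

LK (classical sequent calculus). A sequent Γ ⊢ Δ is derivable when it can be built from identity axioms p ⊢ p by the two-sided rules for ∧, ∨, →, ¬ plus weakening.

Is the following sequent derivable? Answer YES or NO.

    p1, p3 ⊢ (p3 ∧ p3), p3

Derivation (root first):
[WR] p1, p3 ⊢ (p3 ∧ p3), p3
  [∧R] p1, p3 ⊢ (p3 ∧ p3)
    [WL] p3, p1 ⊢ p3
      [Ax] p3 ⊢ p3
    [Ax] p3 ⊢ p3

Result: YES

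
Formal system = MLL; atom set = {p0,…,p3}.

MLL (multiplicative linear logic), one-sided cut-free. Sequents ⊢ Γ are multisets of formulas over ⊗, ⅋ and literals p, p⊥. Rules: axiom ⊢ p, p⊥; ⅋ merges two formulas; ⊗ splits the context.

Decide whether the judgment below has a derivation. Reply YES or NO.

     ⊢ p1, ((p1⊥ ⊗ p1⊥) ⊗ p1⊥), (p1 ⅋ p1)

Proof tree:
[⅋]  ⊢ p1, ((p1⊥ ⊗ p1⊥) ⊗ p1⊥), (p1 ⅋ p1)
  [⊗]  ⊢ p1, p1, p1, ((p1⊥ ⊗ p1⊥) ⊗ p1⊥)
    [⊗]  ⊢ p1, p1, (p1⊥ ⊗ p1⊥)
      [Ax]  ⊢ p1, p1⊥
      [Ax]  ⊢ p1, p1⊥
    [Ax]  ⊢ p1, p1⊥

Result: YES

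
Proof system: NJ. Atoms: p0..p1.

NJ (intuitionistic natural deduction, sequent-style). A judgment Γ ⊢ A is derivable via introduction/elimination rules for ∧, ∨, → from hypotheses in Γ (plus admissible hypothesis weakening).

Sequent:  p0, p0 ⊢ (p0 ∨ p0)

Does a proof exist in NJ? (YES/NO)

Derivation trace:
[∨I₂] p0, p0 ⊢ (p0 ∨ p0)
  [Wk] p0, p0 ⊢ p0
    [Ax] p0 ⊢ p0

Result: YES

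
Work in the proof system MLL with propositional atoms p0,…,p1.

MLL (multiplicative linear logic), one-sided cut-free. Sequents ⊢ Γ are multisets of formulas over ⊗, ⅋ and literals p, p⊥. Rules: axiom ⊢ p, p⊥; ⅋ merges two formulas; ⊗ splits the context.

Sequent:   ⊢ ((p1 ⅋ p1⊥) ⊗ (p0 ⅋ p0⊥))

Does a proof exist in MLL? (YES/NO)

Derivation (root first):
[⊗]  ⊢ ((p1 ⅋ p1⊥) ⊗ (p0 ⅋ p0⊥))
  [⅋]  ⊢ (p1 ⅋ p1⊥)
    [Ax]  ⊢ p1, p1⊥
  [⅋]  ⊢ (p0 ⅋ p0⊥)
    [Ax]  ⊢ p0, p0⊥

Result: YES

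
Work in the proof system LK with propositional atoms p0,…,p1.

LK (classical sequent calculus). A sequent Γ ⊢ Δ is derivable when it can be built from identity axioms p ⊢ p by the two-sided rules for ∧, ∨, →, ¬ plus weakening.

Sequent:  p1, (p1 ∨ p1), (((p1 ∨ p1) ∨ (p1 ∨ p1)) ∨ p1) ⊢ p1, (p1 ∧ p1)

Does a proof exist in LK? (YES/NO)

Proof tree:
[∨L] p1, (p1 ∨ p1), (((p1 ∨ p1) ∨ (p1 ∨ p1)) ∨ p1) ⊢ p1, (p1 ∧ p1)
  [∨L] p1, ((p1 ∨ p1) ∨ (p1 ∨ p1)) ⊢ p1, (p1 ∧ p1)
    [∧R] p1, (p1 ∨ p1) ⊢ (p1 ∧ p1)
      [Ax] p1 ⊢ p1
      [∨L] (p1 ∨ p1) ⊢ p1
        [Ax] p1 ⊢ p1
        [Ax] p1 ⊢ p1
    [∨L] (p1 ∨ p1) ⊢ p1
      [Ax] p1 ⊢ p1
      [Ax] p1 ⊢ p1
  [WL] (p1 ∨ p1), p1 ⊢ p1
    [∨L] (p1 ∨ p1) ⊢ p1
      [Ax] p1 ⊢ p1
      [Ax] p1 ⊢ p1

Result: YES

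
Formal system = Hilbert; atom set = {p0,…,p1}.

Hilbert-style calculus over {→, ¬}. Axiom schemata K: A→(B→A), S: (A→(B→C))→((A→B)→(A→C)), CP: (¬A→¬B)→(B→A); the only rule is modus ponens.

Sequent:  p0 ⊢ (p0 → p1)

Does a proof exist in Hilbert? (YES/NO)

Truth-table refutation:
  v=00: Γ:[p0=F] Δ:[(p0 → p1)=T] refutes=False
  v=01: Γ:[p0=F] Δ:[(p0 → p1)=T] refutes=False
  v=10: Γ:[p0=T] Δ:[(p0 → p1)=F] refutes=True  ← countermodel

Result: NO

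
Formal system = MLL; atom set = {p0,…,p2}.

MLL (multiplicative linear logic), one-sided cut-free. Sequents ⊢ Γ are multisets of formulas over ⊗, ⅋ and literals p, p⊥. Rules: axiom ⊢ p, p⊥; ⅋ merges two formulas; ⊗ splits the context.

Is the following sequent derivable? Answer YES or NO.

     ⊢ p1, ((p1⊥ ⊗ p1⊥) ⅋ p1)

Derivation trace:
[⅋]  ⊢ p1, ((p1⊥ ⊗ p1⊥) ⅋ p1)
  [⊗]  ⊢ p1, p1, (p1⊥ ⊗ p1⊥)
    [Ax]  ⊢ p1, p1⊥
    [Ax]  ⊢ p1, p1⊥

Result: YES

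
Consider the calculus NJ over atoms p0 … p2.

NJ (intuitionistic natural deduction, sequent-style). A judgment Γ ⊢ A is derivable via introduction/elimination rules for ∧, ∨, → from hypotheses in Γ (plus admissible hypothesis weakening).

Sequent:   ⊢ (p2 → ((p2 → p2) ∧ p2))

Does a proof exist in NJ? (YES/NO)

Derivation trace:
[→I]  ⊢ (p2 → ((p2 → p2) ∧ p2))
  [∧I] p2 ⊢ ((p2 → p2) ∧ p2)
    [→I]  ⊢ (p2 → p2)
      [Ax] p2 ⊢ p2
    [Ax] p2 ⊢ p2

Result: YES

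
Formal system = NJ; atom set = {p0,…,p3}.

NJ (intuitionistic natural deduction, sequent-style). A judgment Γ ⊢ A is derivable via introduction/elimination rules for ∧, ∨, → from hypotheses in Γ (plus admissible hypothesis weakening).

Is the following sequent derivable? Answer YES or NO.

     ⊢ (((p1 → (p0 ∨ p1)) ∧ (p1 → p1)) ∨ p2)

Derivation trace:
[∨I₁]  ⊢ (((p1 → (p0 ∨ p1)) ∧ (p1 → p1)) ∨ p2)
  [∧I]  ⊢ ((p1 → (p0 ∨ p1)) ∧ (p1 → p1))
    [→I]  ⊢ (p1 → (p0 ∨ p1))
      [∨I₂] p1 ⊢ (p0 ∨ p1)
        [Ax] p1 ⊢ p1
    [→I]  ⊢ (p1 → p1)
      [Ax] p1 ⊢ p1

Result: YES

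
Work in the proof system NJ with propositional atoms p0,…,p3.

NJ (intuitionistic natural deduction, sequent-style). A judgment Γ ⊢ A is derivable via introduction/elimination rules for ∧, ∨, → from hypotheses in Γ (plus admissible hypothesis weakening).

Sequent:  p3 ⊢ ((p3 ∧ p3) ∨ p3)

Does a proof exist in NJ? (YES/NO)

Derivation (root first):
[∨I₁] p3 ⊢ ((p3 ∧ p3) ∨ p3)
  [∧I] p3 ⊢ (p3 ∧ p3)
    [Ax] p3 ⊢ p3
    [Ax] p3 ⊢ p3

Result: YES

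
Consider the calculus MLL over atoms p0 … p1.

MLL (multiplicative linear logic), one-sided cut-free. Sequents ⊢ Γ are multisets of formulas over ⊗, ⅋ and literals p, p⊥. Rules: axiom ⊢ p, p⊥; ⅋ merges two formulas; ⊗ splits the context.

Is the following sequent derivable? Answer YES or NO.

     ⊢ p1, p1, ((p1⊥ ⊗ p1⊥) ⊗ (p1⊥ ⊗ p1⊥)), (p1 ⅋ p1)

Derivation (root first):
[⅋]  ⊢ p1, p1, ((p1⊥ ⊗ p1⊥) ⊗ (p1⊥ ⊗ p1⊥)), (p1 ⅋ p1)
  [⊗]  ⊢ p1, p1, p1, p1, ((p1⊥ ⊗ p1⊥) ⊗ (p1⊥ ⊗ p1⊥))
    [⊗]  ⊢ p1, p1, (p1⊥ ⊗ p1⊥)
      [Ax]  ⊢ p1, p1⊥
      [Ax]  ⊢ p1, p1⊥
    [⊗]  ⊢ p1, p1, (p1⊥ ⊗ p1⊥)
      [Ax]  ⊢ p1, p1⊥
      [Ax]  ⊢ p1, p1⊥

Result: YES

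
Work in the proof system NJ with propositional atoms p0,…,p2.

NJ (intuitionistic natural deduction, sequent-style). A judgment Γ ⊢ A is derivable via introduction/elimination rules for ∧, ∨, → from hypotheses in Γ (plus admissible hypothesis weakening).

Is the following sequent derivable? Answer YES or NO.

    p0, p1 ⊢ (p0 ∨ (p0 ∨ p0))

Proof tree:
[∨I₂] p0, p1 ⊢ (p0 ∨ (p0 ∨ p0))
  [∨I₂] p0, p1 ⊢ (p0 ∨ p0)
    [Wk] p0, p1 ⊢ p0
      [Ax] p0 ⊢ p0

Result: YES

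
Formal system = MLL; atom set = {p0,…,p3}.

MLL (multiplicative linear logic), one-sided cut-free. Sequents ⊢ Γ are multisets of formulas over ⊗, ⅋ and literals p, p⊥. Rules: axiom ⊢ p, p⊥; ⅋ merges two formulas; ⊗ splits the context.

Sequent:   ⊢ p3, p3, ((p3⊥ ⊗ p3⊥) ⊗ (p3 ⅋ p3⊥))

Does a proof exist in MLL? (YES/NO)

Derivation (root first):
[⊗]  ⊢ p3, p3, ((p3⊥ ⊗ p3⊥) ⊗ (p3 ⅋ p3⊥))
  [⊗]  ⊢ p3, p3, (p3⊥ ⊗ p3⊥)
    [Ax]  ⊢ p3, p3⊥
    [Ax]  ⊢ p3, p3⊥
  [⅋]  ⊢ (p3 ⅋ p3⊥)
    [Ax]  ⊢ p3, p3⊥

Result: YES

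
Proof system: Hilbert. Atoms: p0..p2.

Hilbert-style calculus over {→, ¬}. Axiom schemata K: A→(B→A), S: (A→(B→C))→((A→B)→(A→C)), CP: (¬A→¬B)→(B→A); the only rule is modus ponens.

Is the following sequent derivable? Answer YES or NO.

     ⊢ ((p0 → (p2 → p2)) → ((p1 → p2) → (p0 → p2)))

Enumerate valuations to refute Γ ⊢ Δ:
  v=000: Γ:[] Δ:[((p0 → (p2 → p2)) → ((p1 → p2) → (p0 → p2)))=T] refutes=False
  v=001: Γ:[] Δ:[((p0 → (p2 → p2)) → ((p1 → p2) → (p0 → p2)))=T] refutes=False
  v=010: Γ:[] Δ:[((p0 → (p2 → p2)) → ((p1 → p2) → (p0 → p2)))=T] refutes=False
  v=011: Γ:[] Δ:[((p0 → (p2 → p2)) → ((p1 → p2) → (p0 → p2)))=T] refutes=False
  v=100: Γ:[] Δ:[((p0 → (p2 → p2)) → ((p1 → p2) → (p0 → p2)))=F] refutes=True  ← countermodel

Result: NO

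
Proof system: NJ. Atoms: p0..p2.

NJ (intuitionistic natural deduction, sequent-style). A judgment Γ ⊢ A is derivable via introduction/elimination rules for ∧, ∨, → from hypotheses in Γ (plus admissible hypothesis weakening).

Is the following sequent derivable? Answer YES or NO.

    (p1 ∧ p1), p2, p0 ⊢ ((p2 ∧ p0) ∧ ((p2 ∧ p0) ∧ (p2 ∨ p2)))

Derivation (root first):
[∧I] (p1 ∧ p1), p2, p0 ⊢ ((p2 ∧ p0) ∧ ((p2 ∧ p0) ∧ (p2 ∨ p2)))
  [∧I] p2, p0 ⊢ (p2 ∧ p0)
    [Ax] p2 ⊢ p2
    [Ax] p0 ⊢ p0
  [Wk] p2, p0, (p1 ∧ p1) ⊢ ((p2 ∧ p0) ∧ (p2 ∨ p2))
    [∧I] p2, p0 ⊢ ((p2 ∧ p0) ∧ (p2 ∨ p2))
      [∧I] p2, p0 ⊢ (p2 ∧ p0)
        [Ax] p2 ⊢ p2
        [Ax] p0 ⊢ p0
      [∨I₂] p2 ⊢ (p2 ∨ p2)
        [Ax] p2 ⊢ p2

Result: YES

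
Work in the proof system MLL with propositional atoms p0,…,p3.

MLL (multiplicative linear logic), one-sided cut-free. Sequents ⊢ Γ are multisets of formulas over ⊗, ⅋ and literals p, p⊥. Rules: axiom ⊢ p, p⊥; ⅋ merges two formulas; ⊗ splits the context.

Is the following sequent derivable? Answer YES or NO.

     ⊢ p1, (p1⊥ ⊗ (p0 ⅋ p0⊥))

Derivation trace:
[⊗]  ⊢ p1, (p1⊥ ⊗ (p0 ⅋ p0⊥))
  [Ax]  ⊢ p1, p1⊥
  [⅋]  ⊢ (p0 ⅋ p0⊥)
    [Ax]  ⊢ p0, p0⊥

Result: YES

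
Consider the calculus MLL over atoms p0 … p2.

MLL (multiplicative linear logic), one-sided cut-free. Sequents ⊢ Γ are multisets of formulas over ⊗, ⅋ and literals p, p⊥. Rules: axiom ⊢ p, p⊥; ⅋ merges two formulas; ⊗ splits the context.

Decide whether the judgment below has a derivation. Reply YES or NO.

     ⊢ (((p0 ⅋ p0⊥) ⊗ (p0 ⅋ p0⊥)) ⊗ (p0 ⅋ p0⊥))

Derivation trace:
[⊗]  ⊢ (((p0 ⅋ p0⊥) ⊗ (p0 ⅋ p0⊥)) ⊗ (p0 ⅋ p0⊥))
  [⊗]  ⊢ ((p0 ⅋ p0⊥) ⊗ (p0 ⅋ p0⊥))
    [⅋]  ⊢ (p0 ⅋ p0⊥)
      [Ax]  ⊢ p0, p0⊥
    [⅋]  ⊢ (p0 ⅋ p0⊥)
      [Ax]  ⊢ p0, p0⊥
  [⅋]  ⊢ (p0 ⅋ p0⊥)
    [Ax]  ⊢ p0, p0⊥

Result: YES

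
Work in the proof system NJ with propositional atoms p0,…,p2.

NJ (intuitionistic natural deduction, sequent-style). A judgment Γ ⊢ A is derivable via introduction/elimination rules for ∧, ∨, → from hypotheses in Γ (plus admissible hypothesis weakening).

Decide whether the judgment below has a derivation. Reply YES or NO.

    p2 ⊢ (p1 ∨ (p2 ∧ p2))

Derivation trace:
[∨I₂] p2 ⊢ (p1 ∨ (p2 ∧ p2))
  [∧I] p2 ⊢ (p2 ∧ p2)
    [Ax] p2 ⊢ p2
    [Ax] p2 ⊢ p2

Result: YES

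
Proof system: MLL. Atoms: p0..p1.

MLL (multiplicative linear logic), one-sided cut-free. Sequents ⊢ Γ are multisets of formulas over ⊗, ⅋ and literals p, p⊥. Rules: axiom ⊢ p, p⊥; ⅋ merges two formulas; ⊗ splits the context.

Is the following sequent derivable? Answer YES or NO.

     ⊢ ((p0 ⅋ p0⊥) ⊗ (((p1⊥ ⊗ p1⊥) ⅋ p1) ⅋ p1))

Derivation trace:
[⊗]  ⊢ ((p0 ⅋ p0⊥) ⊗ (((p1⊥ ⊗ p1⊥) ⅋ p1) ⅋ p1))
  [⅋]  ⊢ (p0 ⅋ p0⊥)
    [Ax]  ⊢ p0, p0⊥
  [⅋]  ⊢ (((p1⊥ ⊗ p1⊥) ⅋ p1) ⅋ p1)
    [⅋]  ⊢ p1, ((p1⊥ ⊗ p1⊥) ⅋ p1)
      [⊗]  ⊢ p1, p1, (p1⊥ ⊗ p1⊥)
        [Ax]  ⊢ p1, p1⊥
        [Ax]  ⊢ p1, p1⊥

Result: YES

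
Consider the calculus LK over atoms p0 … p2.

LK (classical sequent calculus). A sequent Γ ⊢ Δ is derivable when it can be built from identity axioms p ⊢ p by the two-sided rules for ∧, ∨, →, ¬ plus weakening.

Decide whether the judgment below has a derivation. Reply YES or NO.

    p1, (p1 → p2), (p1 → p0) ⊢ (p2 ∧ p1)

Derivation (root first):
[→L] p1, (p1 → p2), (p1 → p0) ⊢ (p2 ∧ p1)
  [Ax] p1 ⊢ p1
  [∧R] p1, (p1 → p2), p0 ⊢ (p2 ∧ p1)
    [→L] p1, p0, (p1 → p2) ⊢ p2
      [WL] p1, p0 ⊢ p1
        [Ax] p1 ⊢ p1
      [Ax] p2 ⊢ p2
    [WL] p1, p0 ⊢ p1
      [Ax] p1 ⊢ p1

Result: YES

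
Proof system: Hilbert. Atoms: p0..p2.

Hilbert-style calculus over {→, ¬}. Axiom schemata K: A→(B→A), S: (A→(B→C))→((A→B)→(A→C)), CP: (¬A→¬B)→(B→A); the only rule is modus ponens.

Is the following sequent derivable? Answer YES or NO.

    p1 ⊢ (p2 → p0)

Truth-table refutation:
  v=000: Γ:[p1=F] Δ:[(p2 → p0)=T] refutes=False
  v=001: Γ:[p1=F] Δ:[(p2 → p0)=F] refutes=False
  v=010: Γ:[p1=T] Δ:[(p2 → p0)=T] refutes=False
  v=011: Γ:[p1=T] Δ:[(p2 → p0)=F] refutes=True  ← countermodel

Result: NO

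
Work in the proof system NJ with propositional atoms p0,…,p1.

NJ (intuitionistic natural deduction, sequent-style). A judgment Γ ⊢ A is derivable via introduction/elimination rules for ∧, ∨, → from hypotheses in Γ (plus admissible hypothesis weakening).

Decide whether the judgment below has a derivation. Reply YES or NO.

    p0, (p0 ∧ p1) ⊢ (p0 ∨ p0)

Proof tree:
[∨I₂] p0, (p0 ∧ p1) ⊢ (p0 ∨ p0)
  [Wk] p0, (p0 ∧ p1) ⊢ p0
    [Ax] p0 ⊢ p0

Result: YES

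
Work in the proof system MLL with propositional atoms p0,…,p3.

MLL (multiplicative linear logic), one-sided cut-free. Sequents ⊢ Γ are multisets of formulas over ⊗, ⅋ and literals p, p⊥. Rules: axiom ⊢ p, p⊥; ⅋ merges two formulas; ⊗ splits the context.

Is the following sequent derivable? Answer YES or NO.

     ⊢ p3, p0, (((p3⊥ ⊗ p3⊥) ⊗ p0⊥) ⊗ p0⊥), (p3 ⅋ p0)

Proof tree:
[⅋]  ⊢ p3, p0, (((p3⊥ ⊗ p3⊥) ⊗ p0⊥) ⊗ p0⊥), (p3 ⅋ p0)
  [⊗]  ⊢ p3, p3, p0, p0, (((p3⊥ ⊗ p3⊥) ⊗ p0⊥) ⊗ p0⊥)
    [⊗]  ⊢ p3, p3, p0, ((p3⊥ ⊗ p3⊥) ⊗ p0⊥)
      [⊗]  ⊢ p3, p3, (p3⊥ ⊗ p3⊥)
        [Ax]  ⊢ p3, p3⊥
        [Ax]  ⊢ p3, p3⊥
      [Ax]  ⊢ p0, p0⊥
    [Ax]  ⊢ p0, p0⊥

Result: YES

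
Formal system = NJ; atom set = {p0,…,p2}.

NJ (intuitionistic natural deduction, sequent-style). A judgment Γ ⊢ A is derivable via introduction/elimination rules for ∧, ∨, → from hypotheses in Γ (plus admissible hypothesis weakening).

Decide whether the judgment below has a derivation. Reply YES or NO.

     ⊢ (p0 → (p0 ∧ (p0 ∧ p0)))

Derivation (root first):
[→I]  ⊢ (p0 → (p0 ∧ (p0 ∧ p0)))
  [∧I] p0 ⊢ (p0 ∧ (p0 ∧ p0))
    [Ax] p0 ⊢ p0
    [∧I] p0 ⊢ (p0 ∧ p0)
      [Ax] p0 ⊢ p0
      [Ax] p0 ⊢ p0

Result: YES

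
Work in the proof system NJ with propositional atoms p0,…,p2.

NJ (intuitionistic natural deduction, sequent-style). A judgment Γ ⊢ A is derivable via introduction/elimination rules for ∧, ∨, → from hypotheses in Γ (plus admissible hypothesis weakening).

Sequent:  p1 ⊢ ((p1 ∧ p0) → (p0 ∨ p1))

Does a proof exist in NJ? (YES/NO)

Derivation trace:
[→I] p1 ⊢ ((p1 ∧ p0) → (p0 ∨ p1))
  [∨I₂] p1, (p1 ∧ p0) ⊢ (p0 ∨ p1)
    [Wk] p1, (p1 ∧ p0) ⊢ p1
      [Ax] p1 ⊢ p1

Result: YES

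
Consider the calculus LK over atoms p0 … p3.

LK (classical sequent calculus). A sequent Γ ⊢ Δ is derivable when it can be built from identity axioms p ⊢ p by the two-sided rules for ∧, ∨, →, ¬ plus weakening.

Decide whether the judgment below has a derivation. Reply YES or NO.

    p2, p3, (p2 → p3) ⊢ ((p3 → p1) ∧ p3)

Enumerate valuations to refute Γ ⊢ Δ:
  v=0000: Γ:[p2=F, p3=F, (p2 → p3)=T] Δ:[((p3 → p1) ∧ p3)=F] refutes=False
  v=0001: Γ:[p2=F, p3=T, (p2 → p3)=T] Δ:[((p3 → p1) ∧ p3)=F] refutes=False
  v=0010: Γ:[p2=T, p3=F, (p2 → p3)=F] Δ:[((p3 → p1) ∧ p3)=F] refutes=False
  v=0011: Γ:[p2=T, p3=T, (p2 → p3)=T] Δ:[((p3 → p1) ∧ p3)=F] refutes=True  ← countermodel

Result: NO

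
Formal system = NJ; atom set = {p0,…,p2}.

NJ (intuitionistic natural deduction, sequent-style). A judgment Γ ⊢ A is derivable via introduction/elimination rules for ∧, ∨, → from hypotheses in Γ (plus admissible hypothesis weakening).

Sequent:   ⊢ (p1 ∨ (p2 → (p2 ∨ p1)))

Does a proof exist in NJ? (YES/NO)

Derivation (root first):
[∨I₂]  ⊢ (p1 ∨ (p2 → (p2 ∨ p1)))
  [→I]  ⊢ (p2 → (p2 ∨ p1))
    [∨I₁] p2 ⊢ (p2 ∨ p1)
      [Ax] p2 ⊢ p2

Result: YES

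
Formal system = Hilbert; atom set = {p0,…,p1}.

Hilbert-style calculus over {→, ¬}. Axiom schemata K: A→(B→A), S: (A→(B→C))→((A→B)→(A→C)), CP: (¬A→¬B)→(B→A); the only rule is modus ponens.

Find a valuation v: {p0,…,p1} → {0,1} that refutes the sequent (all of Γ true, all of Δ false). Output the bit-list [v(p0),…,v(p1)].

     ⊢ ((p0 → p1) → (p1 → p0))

Enumerate valuations to refute Γ ⊢ Δ:
  v=00: Γ:[] Δ:[((p0 → p1) → (p1 → p0))=T] refutes=False
  v=01: Γ:[] Δ:[((p0 → p1) → (p1 → p0))=F] refutes=True  ← countermodel

Result: [0, 1]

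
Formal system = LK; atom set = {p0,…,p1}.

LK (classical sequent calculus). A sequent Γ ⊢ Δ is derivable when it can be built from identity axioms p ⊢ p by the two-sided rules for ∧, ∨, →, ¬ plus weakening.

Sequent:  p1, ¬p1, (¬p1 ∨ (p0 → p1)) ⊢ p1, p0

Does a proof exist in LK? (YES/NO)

Derivation (root first):
[∨L] p1, ¬p1, (¬p1 ∨ (p0 → p1)) ⊢ p1, p0
  [¬L] p1, ¬p1 ⊢ p0
    [WR] p1 ⊢ p1, p0
      [Ax] p1 ⊢ p1
  [→L] p1, ¬p1, (p0 → p1) ⊢ p1
    [¬L] p1, ¬p1 ⊢ p0
      [WR] p1 ⊢ p1, p0
        [Ax] p1 ⊢ p1
    [Ax] p1 ⊢ p1

Result: YES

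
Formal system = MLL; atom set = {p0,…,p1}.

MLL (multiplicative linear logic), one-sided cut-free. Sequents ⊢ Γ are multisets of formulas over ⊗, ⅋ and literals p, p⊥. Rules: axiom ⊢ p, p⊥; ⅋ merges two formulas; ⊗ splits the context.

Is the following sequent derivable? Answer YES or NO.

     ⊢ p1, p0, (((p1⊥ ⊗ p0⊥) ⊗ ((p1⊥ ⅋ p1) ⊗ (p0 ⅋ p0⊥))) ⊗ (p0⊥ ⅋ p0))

Derivation (root first):
[⊗]  ⊢ p1, p0, (((p1⊥ ⊗ p0⊥) ⊗ ((p1⊥ ⅋ p1) ⊗ (p0 ⅋ p0⊥))) ⊗ (p0⊥ ⅋ p0))
  [⊗]  ⊢ p1, p0, ((p1⊥ ⊗ p0⊥) ⊗ ((p1⊥ ⅋ p1) ⊗ (p0 ⅋ p0⊥)))
    [⊗]  ⊢ p1, p0, (p1⊥ ⊗ p0⊥)
      [Ax]  ⊢ p1, p1⊥
      [Ax]  ⊢ p0, p0⊥
    [⊗]  ⊢ ((p1⊥ ⅋ p1) ⊗ (p0 ⅋ p0⊥))
      [⅋]  ⊢ (p1⊥ ⅋ p1)
        [Ax]  ⊢ p1, p1⊥
      [⅋]  ⊢ (p0 ⅋ p0⊥)
        [Ax]  ⊢ p0, p0⊥
  [⅋]  ⊢ (p0⊥ ⅋ p0)
    [Ax]  ⊢ p0, p0⊥

Result: YES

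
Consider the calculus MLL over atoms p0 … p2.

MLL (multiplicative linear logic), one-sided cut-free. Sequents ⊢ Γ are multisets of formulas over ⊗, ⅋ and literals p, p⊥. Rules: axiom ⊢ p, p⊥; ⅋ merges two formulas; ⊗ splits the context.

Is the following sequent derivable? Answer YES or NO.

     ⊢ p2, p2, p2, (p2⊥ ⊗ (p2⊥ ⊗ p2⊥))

Proof tree:
[⊗]  ⊢ p2, p2, p2, (p2⊥ ⊗ (p2⊥ ⊗ p2⊥))
  [Ax]  ⊢ p2, p2⊥
  [⊗]  ⊢ p2, p2, (p2⊥ ⊗ p2⊥)
    [Ax]  ⊢ p2, p2⊥
    [Ax]  ⊢ p2, p2⊥

Result: YES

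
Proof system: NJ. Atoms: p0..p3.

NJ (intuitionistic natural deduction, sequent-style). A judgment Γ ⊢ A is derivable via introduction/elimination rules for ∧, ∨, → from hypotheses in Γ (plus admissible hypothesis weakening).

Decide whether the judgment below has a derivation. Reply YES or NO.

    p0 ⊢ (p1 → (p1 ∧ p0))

Derivation (root first):
[→I] p0 ⊢ (p1 → (p1 ∧ p0))
  [∧I] p1, p0 ⊢ (p1 ∧ p0)
    [Ax] p1 ⊢ p1
    [Ax] p0 ⊢ p0

Result: YES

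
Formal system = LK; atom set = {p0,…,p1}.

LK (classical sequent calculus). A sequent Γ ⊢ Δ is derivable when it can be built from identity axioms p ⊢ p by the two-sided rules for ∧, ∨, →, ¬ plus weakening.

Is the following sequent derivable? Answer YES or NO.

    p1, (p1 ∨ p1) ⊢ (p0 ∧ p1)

Enumerate valuations to refute Γ ⊢ Δ:
  v=00: Γ:[p1=F, (p1 ∨ p1)=F] Δ:[(p0 ∧ p1)=F] refutes=False
  v=01: Γ:[p1=T, (p1 ∨ p1)=T] Δ:[(p0 ∧ p1)=F] refutes=True  ← countermodel

Result: NO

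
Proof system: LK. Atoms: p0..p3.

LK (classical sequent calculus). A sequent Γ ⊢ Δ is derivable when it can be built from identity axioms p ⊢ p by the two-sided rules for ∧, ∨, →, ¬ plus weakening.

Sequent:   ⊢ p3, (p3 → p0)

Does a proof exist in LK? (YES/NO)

Derivation trace:
[→R]  ⊢ p3, (p3 → p0)
  [WR] p3 ⊢ p3, p0
    [Ax] p3 ⊢ p3

Result: YES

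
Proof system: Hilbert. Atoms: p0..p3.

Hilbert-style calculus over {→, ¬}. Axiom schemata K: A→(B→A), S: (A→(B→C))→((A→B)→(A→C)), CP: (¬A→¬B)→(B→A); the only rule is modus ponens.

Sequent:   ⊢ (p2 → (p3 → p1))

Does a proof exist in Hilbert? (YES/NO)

Enumerate valuations to refute Γ ⊢ Δ:
  v=0000: Γ:[] Δ:[(p2 → (p3 → p1))=T] refutes=False
  v=0001: Γ:[] Δ:[(p2 → (p3 → p1))=T] refutes=False
  v=0010: Γ:[] Δ:[(p2 → (p3 → p1))=T] refutes=False
  v=0011: Γ:[] Δ:[(p2 → (p3 → p1))=F] refutes=True  ← countermodel

Result: NO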